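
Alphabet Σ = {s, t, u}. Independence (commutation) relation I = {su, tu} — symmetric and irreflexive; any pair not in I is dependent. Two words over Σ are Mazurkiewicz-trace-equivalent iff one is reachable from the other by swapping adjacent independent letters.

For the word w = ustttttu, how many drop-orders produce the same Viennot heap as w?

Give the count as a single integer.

piece 0:u — minimal
piece 1:s — minimal
piece 2:t rests on {1:s}
piece 3:t rests on {2:t}
piece 4:t rests on {3:t}
piece 5:t rests on {4:t}
piece 6:t rests on {5:t}
piece 7:u rests on {0:u}
minimal pieces: {0:u, 1:s}
ways to finish when only these pieces remain (= sum over removing one remaining piece with nothing left below it):
  1 left: {6}→1  {7}→1
  2 left: {0,7}→1  {5,6}→1  {6,7}→2
  3 left: {0,6,7}→3  {4,5,6}→1  {5,6,7}→3
  4 left: {0,5,6,7}→6  {3,4,5,6}→1  {4,5,6,7}→4
  5 left: {0,4,5,6,7}→10  {2,3,4,5,6}→1  {3,4,5,6,7}→5
  6 left: {0,3,4,5,6,7}→15  {1,2,3,4,5,6}→1  {2,3,4,5,6,7}→6
  placing 0:u first → 7 extensions
  placing 1:s first → 21 extensions
total linear extensions = 28

28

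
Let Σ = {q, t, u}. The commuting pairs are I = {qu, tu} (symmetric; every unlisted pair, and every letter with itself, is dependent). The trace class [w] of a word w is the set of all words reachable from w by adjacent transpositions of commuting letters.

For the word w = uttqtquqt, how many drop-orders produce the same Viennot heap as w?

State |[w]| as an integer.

piece 0:u — minimal
piece 1:t — minimal
piece 2:t rests on {1:t}
piece 3:q rests on {2:t}
piece 4:t rests on {3:q}
piece 5:q rests on {4:t}
piece 6:u rests on {0:u}
piece 7:q rests on {5:q}
piece 8:t rests on {7:q}
minimal pieces: {0:u, 1:t}
ways to finish when only these pieces remain (= sum over removing one remaining piece with nothing left below it):
  1 left: {6}→1  {8}→1
  2 left: {0,6}→1  {6,8}→2  {7,8}→1
  3 left: {0,6,8}→3  {5,7,8}→1  {6,7,8}→3
  4 left: {0,6,7,8}→6  {4,5,7,8}→1  {5,6,7,8}→4
  5 left: {0,5,6,7,8}→10  {3,4,5,7,8}→1  {4,5,6,7,8}→5
  6 left: {0,4,5,6,7,8}→15  {2,3,4,5,7,8}→1  {3,4,5,6,7,8}→6
  7 left: {0,3,4,5,6,7,8}→21  {1,2,3,4,5,7,8}→1  {2,3,4,5,6,7,8}→7
  placing 0:u first → 8 extensions
  placing 1:t first → 28 extensions
total linear extensions = 36

36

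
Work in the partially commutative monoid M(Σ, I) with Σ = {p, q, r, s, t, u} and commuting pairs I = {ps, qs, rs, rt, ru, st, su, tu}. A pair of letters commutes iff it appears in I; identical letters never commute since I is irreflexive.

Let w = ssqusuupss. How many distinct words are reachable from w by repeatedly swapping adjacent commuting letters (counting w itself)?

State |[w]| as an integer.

#0=s has no predecessor
#1=s depends on [0:s]
#2=q has no predecessor
#3=u depends on [2:q]
#4=s depends on [1:s]
#5=u depends on [3:u]
#6=u depends on [5:u]
#7=p depends on [6:u]
#8=s depends on [4:s]
#9=s depends on [8:s]
sources: [0:s, 2:q]
N(rest) = Σ N(rest − s) over sources s of rest; N(one piece) = 1:
  size 1 → [7]=1  [9]=1
  size 2 → [6,7]=1  [7,9]=2  [8,9]=1
  size 3 → [4,8,9]=1  [5,6,7]=1  [6,7,9]=3  [7,8,9]=3
  size 4 → [1,4,8,9]=1  [3,5,6,7]=1  [4,7,8,9]=4  [5,6,7,9]=4  [6,7,8,9]=6
  size 5 → [0,1,4,8,9]=1  [1,4,7,8,9]=5  [2,3,5,6,7]=1  [3,5,6,7,9]=5  [4,6,7,8,9]=10  [5,6,7,8,9]=10
  size 6 → [0,1,4,7,8,9]=6  [1,4,6,7,8,9]=15  [2,3,5,6,7,9]=6  [3,5,6,7,8,9]=15  [4,5,6,7,8,9]=20
  size 7 → [0,1,4,6,7,8,9]=21  [1,4,5,6,7,8,9]=35  [2,3,5,6,7,8,9]=21  [3,4,5,6,7,8,9]=35
  size 8 → [0,1,4,5,6,7,8,9]=56  [1,3,4,5,6,7,8,9]=70  [2,3,4,5,6,7,8,9]=56
  first=0(s) contributes 126
  first=2(q) contributes 126
|[w]| = 252

252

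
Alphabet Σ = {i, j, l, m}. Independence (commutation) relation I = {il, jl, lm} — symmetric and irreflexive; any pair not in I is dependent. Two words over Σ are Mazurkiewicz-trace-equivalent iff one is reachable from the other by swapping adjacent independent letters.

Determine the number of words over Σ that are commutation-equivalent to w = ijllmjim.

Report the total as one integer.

28

#0=i has no predecessor
#1=j depends on [0:i]
#2=l has no predecessor
#3=l depends on [2:l]
#4=m depends on [1:j]
#5=j depends on [4:m]
#6=i depends on [5:j]
#7=m depends on [6:i]
sources: [0:i, 2:l]
N(rest) = Σ N(rest − s) over sources s of rest; N(one piece) = 1:
  size 1 → [3]=1  [7]=1
  size 2 → [2,3]=1  [3,7]=2  [6,7]=1
  size 3 → [2,3,7]=3  [3,6,7]=3  [5,6,7]=1
  size 4 → [2,3,6,7]=6  [3,5,6,7]=4  [4,5,6,7]=1
  size 5 → [1,4,5,6,7]=1  [2,3,5,6,7]=10  [3,4,5,6,7]=5
  size 6 → [0,1,4,5,6,7]=1  [1,3,4,5,6,7]=6  [2,3,4,5,6,7]=15
  first=0(i) contributes 21
  first=2(l) contributes 7
|[w]| = 28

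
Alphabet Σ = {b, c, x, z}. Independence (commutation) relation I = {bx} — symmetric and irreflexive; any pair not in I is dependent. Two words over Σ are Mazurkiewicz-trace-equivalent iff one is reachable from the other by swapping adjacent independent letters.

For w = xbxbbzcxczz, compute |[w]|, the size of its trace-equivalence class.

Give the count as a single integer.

piece 0:x — minimal
piece 1:b — minimal
piece 2:x rests on {0:x}
piece 3:b rests on {1:b}
piece 4:b rests on {3:b}
piece 5:z rests on {2:x, 4:b}
piece 6:c rests on {5:z}
piece 7:x rests on {6:c}
piece 8:c rests on {7:x}
piece 9:z rests on {8:c}
piece 10:z rests on {9:z}
minimal pieces: {0:x, 1:b}
ways to finish when only these pieces remain (= sum over removing one remaining piece with nothing left below it):
  1 left: {10}→1
  2 left: {9,10}→1
  3 left: {8,9,10}→1
  4 left: {7,8,9,10}→1
  5 left: {6,7,8,9,10}→1
  6 left: {5,6,7,8,9,10}→1
  7 left: {2,5,6,7,8,9,10}→1  {4,5,6,7,8,9,10}→1
  8 left: {0,2,5,6,7,8,9,10}→1  {2,4,5,6,7,8,9,10}→2  {3,4,5,6,7,8,9,10}→1
  9 left: {0,2,4,5,6,7,8,9,10}→3  {1,3,4,5,6,7,8,9,10}→1  {2,3,4,5,6,7,8,9,10}→3
  placing 0:x first → 4 extensions
  placing 1:b first → 6 extensions
total linear extensions = 10

10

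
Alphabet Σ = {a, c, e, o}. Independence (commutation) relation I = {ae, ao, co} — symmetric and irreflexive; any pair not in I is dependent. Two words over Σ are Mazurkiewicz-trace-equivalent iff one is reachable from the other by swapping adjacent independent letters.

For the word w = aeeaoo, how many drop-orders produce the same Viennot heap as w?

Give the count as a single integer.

15

drop 0:a onto floor
drop 1:e onto floor
drop 2:e onto {1:e}
drop 3:a onto {0:a}
drop 4:o onto {2:e}
drop 5:o onto {4:o}
ground layer = {0:a, 1:e}
drop-orders for the pieces not yet dropped (sum over which currently-grounded one goes next):
  1 to go: {3} 1  {5} 1
  2 to go: {0,3} 1  {3,5} 2  {4,5} 1
  3 to go: {0,3,5} 3  {2,4,5} 1  {3,4,5} 3
  4 to go: {0,3,4,5} 6  {1,2,4,5} 1  {2,3,4,5} 4
  if 0:a drops first: 5 orders
  if 1:e drops first: 10 orders
heap linearizations: 15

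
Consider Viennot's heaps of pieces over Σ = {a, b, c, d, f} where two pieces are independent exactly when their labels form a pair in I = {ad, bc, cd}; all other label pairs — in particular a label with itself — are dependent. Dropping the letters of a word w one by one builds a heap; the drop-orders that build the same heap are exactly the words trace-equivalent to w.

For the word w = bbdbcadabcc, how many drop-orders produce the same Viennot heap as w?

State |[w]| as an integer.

63

0(b) covers ∅
1(b) covers 0:b
2(d) covers 1:b
3(b) covers 2:d
4(c) covers ∅
5(a) covers 3:b, 4:c
6(d) covers 3:b
7(a) covers 5:a
8(b) covers 6:d, 7:a
9(c) covers 7:a
10(c) covers 9:c
floor of heap: 0:b, 4:c
completions by unplaced set U, small U first (add the entries for U minus each lowest piece of U):
  |U|=1: {8}:1  {10}:1
  |U|=2: {6,8}:1  {8,10}:2  {9,10}:1
  |U|=3: {6,8,10}:3  {8,9,10}:3
  |U|=4: {6,8,9,10}:6  {7,8,9,10}:3
  |U|=5: {5,7,8,9,10}:3  {6,7,8,9,10}:9
  |U|=6: {4,5,7,8,9,10}:3  {5,6,7,8,9,10}:12
  |U|=7: {3,5,6,7,8,9,10}:12  {4,5,6,7,8,9,10}:15
  |U|=8: {2,3,5,6,7,8,9,10}:12  {3,4,5,6,7,8,9,10}:27
  |U|=9: {1,2,3,5,6,7,8,9,10}:12  {2,3,4,5,6,7,8,9,10}:39
  start at 0(b): 51
  start at 4(c): 12
sum over floor = 63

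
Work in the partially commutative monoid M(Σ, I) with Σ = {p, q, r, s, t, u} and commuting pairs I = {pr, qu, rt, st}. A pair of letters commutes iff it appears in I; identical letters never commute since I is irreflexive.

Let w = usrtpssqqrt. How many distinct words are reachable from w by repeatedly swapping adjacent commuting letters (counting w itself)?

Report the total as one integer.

10

0(u) covers ∅
1(s) covers 0:u
2(r) covers 1:s
3(t) covers 0:u
4(p) covers 1:s, 3:t
5(s) covers 2:r, 4:p
6(s) covers 5:s
7(q) covers 6:s
8(q) covers 7:q
9(r) covers 8:q
10(t) covers 8:q
floor of heap: 0:u
completions by unplaced set U, small U first (add the entries for U minus each lowest piece of U):
  |U|=1: {9}:1  {10}:1
  |U|=2: {9,10}:2
  |U|=3: {8,9,10}:2
  |U|=4: {7,8,9,10}:2
  |U|=5: {6,7,8,9,10}:2
  |U|=6: {5,6,7,8,9,10}:2
  |U|=7: {2,5,6,7,8,9,10}:2  {4,5,6,7,8,9,10}:2
  |U|=8: {2,4,5,6,7,8,9,10}:4  {3,4,5,6,7,8,9,10}:2
  |U|=9: {1,2,4,5,6,7,8,9,10}:4  {2,3,4,5,6,7,8,9,10}:6
  start at 0(u): 10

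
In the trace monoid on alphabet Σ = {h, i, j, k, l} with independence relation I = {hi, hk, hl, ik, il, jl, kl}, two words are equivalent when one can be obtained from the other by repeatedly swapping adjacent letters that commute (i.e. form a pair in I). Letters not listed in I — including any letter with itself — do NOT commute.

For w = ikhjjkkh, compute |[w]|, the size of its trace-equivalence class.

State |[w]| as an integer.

18

#0=i has no predecessor
#1=k has no predecessor
#2=h has no predecessor
#3=j depends on [0:i, 1:k, 2:h]
#4=j depends on [3:j]
#5=k depends on [4:j]
#6=k depends on [5:k]
#7=h depends on [4:j]
sources: [0:i, 1:k, 2:h]
N(rest) = Σ N(rest − s) over sources s of rest; N(one piece) = 1:
  size 1 → [6]=1  [7]=1
  size 2 → [5,6]=1  [6,7]=2
  size 3 → [5,6,7]=3
  size 4 → [4,5,6,7]=3
  size 5 → [3,4,5,6,7]=3
  size 6 → [0,3,4,5,6,7]=3  [1,3,4,5,6,7]=3  [2,3,4,5,6,7]=3
  first=0(i) contributes 6
  first=1(k) contributes 6
  first=2(h) contributes 6
|[w]| = 18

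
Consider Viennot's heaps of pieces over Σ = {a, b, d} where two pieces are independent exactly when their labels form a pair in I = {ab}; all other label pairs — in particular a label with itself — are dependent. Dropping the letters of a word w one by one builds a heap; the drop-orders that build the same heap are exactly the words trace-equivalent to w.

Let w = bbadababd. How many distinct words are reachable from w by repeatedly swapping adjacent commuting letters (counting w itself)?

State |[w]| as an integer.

18

0(b) covers ∅
1(b) covers 0:b
2(a) covers ∅
3(d) covers 1:b, 2:a
4(a) covers 3:d
5(b) covers 3:d
6(a) covers 4:a
7(b) covers 5:b
8(d) covers 6:a, 7:b
floor of heap: 0:b, 2:a
completions by unplaced set U, small U first (add the entries for U minus each lowest piece of U):
  |U|=1: {8}:1
  |U|=2: {6,8}:1  {7,8}:1
  |U|=3: {4,6,8}:1  {5,7,8}:1  {6,7,8}:2
  |U|=4: {4,6,7,8}:3  {5,6,7,8}:3
  |U|=5: {4,5,6,7,8}:6
  |U|=6: {3,4,5,6,7,8}:6
  |U|=7: {1,3,4,5,6,7,8}:6  {2,3,4,5,6,7,8}:6
  start at 0(b): 12
  start at 2(a): 6
sum over floor = 18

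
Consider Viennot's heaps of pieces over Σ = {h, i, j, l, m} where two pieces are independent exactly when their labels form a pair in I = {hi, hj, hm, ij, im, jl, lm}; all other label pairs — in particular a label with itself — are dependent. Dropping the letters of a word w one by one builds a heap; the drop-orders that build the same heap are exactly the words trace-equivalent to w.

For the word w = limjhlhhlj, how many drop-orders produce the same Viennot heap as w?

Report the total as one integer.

240

#0=l has no predecessor
#1=i depends on [0:l]
#2=m has no predecessor
#3=j depends on [2:m]
#4=h depends on [0:l]
#5=l depends on [1:i, 4:h]
#6=h depends on [5:l]
#7=h depends on [6:h]
#8=l depends on [7:h]
#9=j depends on [3:j]
sources: [0:l, 2:m]
N(rest) = Σ N(rest − s) over sources s of rest; N(one piece) = 1:
  size 1 → [8]=1  [9]=1
  size 2 → [3,9]=1  [7,8]=1  [8,9]=2
  size 3 → [2,3,9]=1  [3,8,9]=3  [6,7,8]=1  [7,8,9]=3
  size 4 → [2,3,8,9]=4  [3,7,8,9]=6  [5,6,7,8]=1  [6,7,8,9]=4
  size 5 → [1,5,6,7,8]=1  [2,3,7,8,9]=10  [3,6,7,8,9]=10  [4,5,6,7,8]=1  [5,6,7,8,9]=5
  size 6 → [1,4,5,6,7,8]=2  [1,5,6,7,8,9]=6  [2,3,6,7,8,9]=20  [3,5,6,7,8,9]=15  [4,5,6,7,8,9]=6
  size 7 → [0,1,4,5,6,7,8]=2  [1,3,5,6,7,8,9]=21  [1,4,5,6,7,8,9]=14  [2,3,5,6,7,8,9]=35  [3,4,5,6,7,8,9]=21
  size 8 → [0,1,4,5,6,7,8,9]=16  [1,2,3,5,6,7,8,9]=56  [1,3,4,5,6,7,8,9]=56  [2,3,4,5,6,7,8,9]=56
  first=0(l) contributes 168
  first=2(m) contributes 72
|[w]| = 240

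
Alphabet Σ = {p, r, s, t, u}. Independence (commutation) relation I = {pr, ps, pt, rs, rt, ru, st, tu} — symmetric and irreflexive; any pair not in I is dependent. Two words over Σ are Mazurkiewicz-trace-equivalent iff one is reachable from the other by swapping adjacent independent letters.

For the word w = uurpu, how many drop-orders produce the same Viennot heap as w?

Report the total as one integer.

5

drop 0:u onto floor
drop 1:u onto {0:u}
drop 2:r onto floor
drop 3:p onto {1:u}
drop 4:u onto {3:p}
ground layer = {0:u, 2:r}
drop-orders for the pieces not yet dropped (sum over which currently-grounded one goes next):
  1 to go: {2} 1  {4} 1
  2 to go: {2,4} 2  {3,4} 1
  3 to go: {1,3,4} 1  {2,3,4} 3
  if 0:u drops first: 4 orders
  if 2:r drops first: 1 orders
heap linearizations: 5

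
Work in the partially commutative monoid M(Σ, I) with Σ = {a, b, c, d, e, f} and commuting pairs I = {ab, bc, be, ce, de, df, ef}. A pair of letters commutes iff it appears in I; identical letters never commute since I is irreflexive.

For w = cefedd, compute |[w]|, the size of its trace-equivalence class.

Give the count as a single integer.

#0=c has no predecessor
#1=e has no predecessor
#2=f depends on [0:c]
#3=e depends on [1:e]
#4=d depends on [0:c]
#5=d depends on [4:d]
sources: [0:c, 1:e]
N(rest) = Σ N(rest − s) over sources s of rest; N(one piece) = 1:
  size 1 → [2]=1  [3]=1  [5]=1
  size 2 → [1,3]=1  [2,3]=2  [2,5]=2  [3,5]=2  [4,5]=1
  size 3 → [1,2,3]=3  [1,3,5]=3  [2,3,5]=6  [2,4,5]=3  [3,4,5]=3
  size 4 → [0,2,4,5]=3  [1,2,3,5]=12  [1,3,4,5]=6  [2,3,4,5]=12
  first=0(c) contributes 30
  first=1(e) contributes 15
|[w]| = 45

45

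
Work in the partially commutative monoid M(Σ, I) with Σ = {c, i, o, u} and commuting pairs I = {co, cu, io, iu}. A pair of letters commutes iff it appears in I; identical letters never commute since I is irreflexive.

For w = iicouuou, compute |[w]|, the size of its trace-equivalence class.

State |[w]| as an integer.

0(i) covers ∅
1(i) covers 0:i
2(c) covers 1:i
3(o) covers ∅
4(u) covers 3:o
5(u) covers 4:u
6(o) covers 5:u
7(u) covers 6:o
floor of heap: 0:i, 3:o
completions by unplaced set U, small U first (add the entries for U minus each lowest piece of U):
  |U|=1: {2}:1  {7}:1
  |U|=2: {1,2}:1  {2,7}:2  {6,7}:1
  |U|=3: {0,1,2}:1  {1,2,7}:3  {2,6,7}:3  {5,6,7}:1
  |U|=4: {0,1,2,7}:4  {1,2,6,7}:6  {2,5,6,7}:4  {4,5,6,7}:1
  |U|=5: {0,1,2,6,7}:10  {1,2,5,6,7}:10  {2,4,5,6,7}:5  {3,4,5,6,7}:1
  |U|=6: {0,1,2,5,6,7}:20  {1,2,4,5,6,7}:15  {2,3,4,5,6,7}:6
  start at 0(i): 21
  start at 3(o): 35
sum over floor = 56

56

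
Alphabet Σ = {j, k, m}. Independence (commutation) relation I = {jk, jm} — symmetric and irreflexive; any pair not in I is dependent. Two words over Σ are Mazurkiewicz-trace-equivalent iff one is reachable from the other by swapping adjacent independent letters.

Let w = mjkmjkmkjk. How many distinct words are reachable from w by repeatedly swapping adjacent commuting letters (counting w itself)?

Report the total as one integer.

drop 0:m onto floor
drop 1:j onto floor
drop 2:k onto {0:m}
drop 3:m onto {2:k}
drop 4:j onto {1:j}
drop 5:k onto {3:m}
drop 6:m onto {5:k}
drop 7:k onto {6:m}
drop 8:j onto {4:j}
drop 9:k onto {7:k}
ground layer = {0:m, 1:j}
drop-orders for the pieces not yet dropped (sum over which currently-grounded one goes next):
  1 to go: {8} 1  {9} 1
  2 to go: {4,8} 1  {7,9} 1  {8,9} 2
  3 to go: {1,4,8} 1  {4,8,9} 3  {6,7,9} 1  {7,8,9} 3
  4 to go: {1,4,8,9} 4  {4,7,8,9} 6  {5,6,7,9} 1  {6,7,8,9} 4
  5 to go: {1,4,7,8,9} 10  {3,5,6,7,9} 1  {4,6,7,8,9} 10  {5,6,7,8,9} 5
  6 to go: {1,4,6,7,8,9} 20  {2,3,5,6,7,9} 1  {3,5,6,7,8,9} 6  {4,5,6,7,8,9} 15
  7 to go: {0,2,3,5,6,7,9} 1  {1,4,5,6,7,8,9} 35  {2,3,5,6,7,8,9} 7  {3,4,5,6,7,8,9} 21
  8 to go: {0,2,3,5,6,7,8,9} 8  {1,3,4,5,6,7,8,9} 56  {2,3,4,5,6,7,8,9} 28
  if 0:m drops first: 84 orders
  if 1:j drops first: 36 orders
heap linearizations: 120

120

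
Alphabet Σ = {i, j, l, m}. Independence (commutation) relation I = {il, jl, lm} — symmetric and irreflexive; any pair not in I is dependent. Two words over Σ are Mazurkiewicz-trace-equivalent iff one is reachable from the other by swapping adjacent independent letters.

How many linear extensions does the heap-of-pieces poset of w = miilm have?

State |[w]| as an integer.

5

drop 0:m onto floor
drop 1:i onto {0:m}
drop 2:i onto {1:i}
drop 3:l onto floor
drop 4:m onto {2:i}
ground layer = {0:m, 3:l}
drop-orders for the pieces not yet dropped (sum over which currently-grounded one goes next):
  1 to go: {3} 1  {4} 1
  2 to go: {2,4} 1  {3,4} 2
  3 to go: {1,2,4} 1  {2,3,4} 3
  if 0:m drops first: 4 orders
  if 3:l drops first: 1 orders
heap linearizations: 5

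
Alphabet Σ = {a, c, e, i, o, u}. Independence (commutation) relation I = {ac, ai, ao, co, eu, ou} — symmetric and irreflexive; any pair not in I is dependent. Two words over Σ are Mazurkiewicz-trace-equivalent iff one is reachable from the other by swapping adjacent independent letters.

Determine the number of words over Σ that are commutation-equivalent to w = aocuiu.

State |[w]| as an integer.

#0=a has no predecessor
#1=o has no predecessor
#2=c has no predecessor
#3=u depends on [0:a, 2:c]
#4=i depends on [1:o, 3:u]
#5=u depends on [4:i]
sources: [0:a, 1:o, 2:c]
N(rest) = Σ N(rest − s) over sources s of rest; N(one piece) = 1:
  size 1 → [5]=1
  size 2 → [4,5]=1
  size 3 → [1,4,5]=1  [3,4,5]=1
  size 4 → [0,3,4,5]=1  [1,3,4,5]=2  [2,3,4,5]=1
  first=0(a) contributes 3
  first=1(o) contributes 2
  first=2(c) contributes 3
|[w]| = 8

8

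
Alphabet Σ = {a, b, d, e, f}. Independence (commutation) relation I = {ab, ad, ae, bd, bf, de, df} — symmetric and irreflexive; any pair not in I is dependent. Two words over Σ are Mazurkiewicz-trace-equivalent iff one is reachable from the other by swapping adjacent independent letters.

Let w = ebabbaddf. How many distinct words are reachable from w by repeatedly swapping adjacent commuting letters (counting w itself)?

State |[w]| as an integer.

1224

0(e) covers ∅
1(b) covers 0:e
2(a) covers ∅
3(b) covers 1:b
4(b) covers 3:b
5(a) covers 2:a
6(d) covers ∅
7(d) covers 6:d
8(f) covers 0:e, 5:a
floor of heap: 0:e, 2:a, 6:d
completions by unplaced set U, small U first (add the entries for U minus each lowest piece of U):
  |U|=1: {4}:1  {7}:1  {8}:1
  |U|=2: {3,4}:1  {4,7}:2  {4,8}:2  {5,8}:1  {6,7}:1  {7,8}:2
  |U|=3: {1,3,4}:1  {2,5,8}:1  {3,4,7}:3  {3,4,8}:3  {4,5,8}:3  {4,6,7}:3  {4,7,8}:6  {5,7,8}:3  {6,7,8}:3
  |U|=4: {1,3,4,7}:4  {1,3,4,8}:4  {2,4,5,8}:4  {2,5,7,8}:4  {3,4,5,8}:6  {3,4,6,7}:6  {3,4,7,8}:12  {4,5,7,8}:12  {4,6,7,8}:12  {5,6,7,8}:6
  |U|=5: {0,1,3,4,8}:4  {1,3,4,5,8}:10  {1,3,4,6,7}:10  {1,3,4,7,8}:20  {2,3,4,5,8}:10  {2,4,5,7,8}:20  {2,5,6,7,8}:10  {3,4,5,7,8}:30  {3,4,6,7,8}:30  {4,5,6,7,8}:30
  |U|=6: {0,1,3,4,5,8}:14  {0,1,3,4,7,8}:24  {1,2,3,4,5,8}:20  {1,3,4,5,7,8}:60  {1,3,4,6,7,8}:60  {2,3,4,5,7,8}:60  {2,4,5,6,7,8}:60  {3,4,5,6,7,8}:90
  |U|=7: {0,1,2,3,4,5,8}:34  {0,1,3,4,5,7,8}:98  {0,1,3,4,6,7,8}:84  {1,2,3,4,5,7,8}:140  {1,3,4,5,6,7,8}:210  {2,3,4,5,6,7,8}:210
  start at 0(e): 560
  start at 2(a): 392
  start at 6(d): 272
sum over floor = 1224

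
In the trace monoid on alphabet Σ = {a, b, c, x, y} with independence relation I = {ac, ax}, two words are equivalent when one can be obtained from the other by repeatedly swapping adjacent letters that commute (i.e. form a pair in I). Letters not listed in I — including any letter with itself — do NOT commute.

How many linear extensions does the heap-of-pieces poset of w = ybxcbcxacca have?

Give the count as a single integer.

15

0(y) covers ∅
1(b) covers 0:y
2(x) covers 1:b
3(c) covers 2:x
4(b) covers 3:c
5(c) covers 4:b
6(x) covers 5:c
7(a) covers 4:b
8(c) covers 6:x
9(c) covers 8:c
10(a) covers 7:a
floor of heap: 0:y
completions by unplaced set U, small U first (add the entries for U minus each lowest piece of U):
  |U|=1: {9}:1  {10}:1
  |U|=2: {7,10}:1  {8,9}:1  {9,10}:2
  |U|=3: {6,8,9}:1  {7,9,10}:3  {8,9,10}:3
  |U|=4: {5,6,8,9}:1  {6,8,9,10}:4  {7,8,9,10}:6
  |U|=5: {5,6,8,9,10}:5  {6,7,8,9,10}:10
  |U|=6: {5,6,7,8,9,10}:15
  |U|=7: {4,5,6,7,8,9,10}:15
  |U|=8: {3,4,5,6,7,8,9,10}:15
  |U|=9: {2,3,4,5,6,7,8,9,10}:15
  start at 0(y): 15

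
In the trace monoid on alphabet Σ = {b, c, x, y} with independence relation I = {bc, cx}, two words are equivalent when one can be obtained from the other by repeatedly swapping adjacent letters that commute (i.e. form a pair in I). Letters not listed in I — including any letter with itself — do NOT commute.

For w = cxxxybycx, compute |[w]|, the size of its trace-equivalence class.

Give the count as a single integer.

8

0(c) covers ∅
1(x) covers ∅
2(x) covers 1:x
3(x) covers 2:x
4(y) covers 0:c, 3:x
5(b) covers 4:y
6(y) covers 5:b
7(c) covers 6:y
8(x) covers 6:y
floor of heap: 0:c, 1:x
completions by unplaced set U, small U first (add the entries for U minus each lowest piece of U):
  |U|=1: {7}:1  {8}:1
  |U|=2: {7,8}:2
  |U|=3: {6,7,8}:2
  |U|=4: {5,6,7,8}:2
  |U|=5: {4,5,6,7,8}:2
  |U|=6: {0,4,5,6,7,8}:2  {3,4,5,6,7,8}:2
  |U|=7: {0,3,4,5,6,7,8}:4  {2,3,4,5,6,7,8}:2
  start at 0(c): 2
  start at 1(x): 6
sum over floor = 8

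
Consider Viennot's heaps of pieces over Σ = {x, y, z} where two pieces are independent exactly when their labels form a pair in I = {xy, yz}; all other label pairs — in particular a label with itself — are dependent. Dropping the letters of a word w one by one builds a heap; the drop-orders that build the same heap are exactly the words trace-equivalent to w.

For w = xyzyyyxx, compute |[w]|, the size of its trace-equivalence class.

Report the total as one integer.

0(x) covers ∅
1(y) covers ∅
2(z) covers 0:x
3(y) covers 1:y
4(y) covers 3:y
5(y) covers 4:y
6(x) covers 2:z
7(x) covers 6:x
floor of heap: 0:x, 1:y
completions by unplaced set U, small U first (add the entries for U minus each lowest piece of U):
  |U|=1: {5}:1  {7}:1
  |U|=2: {4,5}:1  {5,7}:2  {6,7}:1
  |U|=3: {2,6,7}:1  {3,4,5}:1  {4,5,7}:3  {5,6,7}:3
  |U|=4: {0,2,6,7}:1  {1,3,4,5}:1  {2,5,6,7}:4  {3,4,5,7}:4  {4,5,6,7}:6
  |U|=5: {0,2,5,6,7}:5  {1,3,4,5,7}:5  {2,4,5,6,7}:10  {3,4,5,6,7}:10
  |U|=6: {0,2,4,5,6,7}:15  {1,3,4,5,6,7}:15  {2,3,4,5,6,7}:20
  start at 0(x): 35
  start at 1(y): 35
sum over floor = 70

70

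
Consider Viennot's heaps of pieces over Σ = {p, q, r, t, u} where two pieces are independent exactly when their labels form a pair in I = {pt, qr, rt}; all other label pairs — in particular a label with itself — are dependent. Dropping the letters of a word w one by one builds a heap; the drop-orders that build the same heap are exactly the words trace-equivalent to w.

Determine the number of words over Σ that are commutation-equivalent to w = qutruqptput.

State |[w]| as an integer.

0(q) covers ∅
1(u) covers 0:q
2(t) covers 1:u
3(r) covers 1:u
4(u) covers 2:t, 3:r
5(q) covers 4:u
6(p) covers 5:q
7(t) covers 5:q
8(p) covers 6:p
9(u) covers 7:t, 8:p
10(t) covers 9:u
floor of heap: 0:q
completions by unplaced set U, small U first (add the entries for U minus each lowest piece of U):
  |U|=1: {10}:1
  |U|=2: {9,10}:1
  |U|=3: {7,9,10}:1  {8,9,10}:1
  |U|=4: {6,8,9,10}:1  {7,8,9,10}:2
  |U|=5: {6,7,8,9,10}:3
  |U|=6: {5,6,7,8,9,10}:3
  |U|=7: {4,5,6,7,8,9,10}:3
  |U|=8: {2,4,5,6,7,8,9,10}:3  {3,4,5,6,7,8,9,10}:3
  |U|=9: {2,3,4,5,6,7,8,9,10}:6
  start at 0(q): 6

6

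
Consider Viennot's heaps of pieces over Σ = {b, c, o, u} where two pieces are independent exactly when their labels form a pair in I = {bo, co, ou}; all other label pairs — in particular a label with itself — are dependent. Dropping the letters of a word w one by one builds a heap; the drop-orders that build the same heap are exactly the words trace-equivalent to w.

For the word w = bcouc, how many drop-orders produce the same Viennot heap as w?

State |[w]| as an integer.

#0=b has no predecessor
#1=c depends on [0:b]
#2=o has no predecessor
#3=u depends on [1:c]
#4=c depends on [3:u]
sources: [0:b, 2:o]
N(rest) = Σ N(rest − s) over sources s of rest; N(one piece) = 1:
  size 1 → [2]=1  [4]=1
  size 2 → [2,4]=2  [3,4]=1
  size 3 → [1,3,4]=1  [2,3,4]=3
  first=0(b) contributes 4
  first=2(o) contributes 1
|[w]| = 5

5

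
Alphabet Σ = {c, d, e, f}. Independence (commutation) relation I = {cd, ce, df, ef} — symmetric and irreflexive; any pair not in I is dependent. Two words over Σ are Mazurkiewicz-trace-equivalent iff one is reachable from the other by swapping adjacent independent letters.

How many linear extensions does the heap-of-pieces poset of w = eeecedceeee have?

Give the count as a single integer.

piece 0:e — minimal
piece 1:e rests on {0:e}
piece 2:e rests on {1:e}
piece 3:c — minimal
piece 4:e rests on {2:e}
piece 5:d rests on {4:e}
piece 6:c rests on {3:c}
piece 7:e rests on {5:d}
piece 8:e rests on {7:e}
piece 9:e rests on {8:e}
piece 10:e rests on {9:e}
minimal pieces: {0:e, 3:c}
ways to finish when only these pieces remain (= sum over removing one remaining piece with nothing left below it):
  1 left: {6}→1  {10}→1
  2 left: {3,6}→1  {6,10}→2  {9,10}→1
  3 left: {3,6,10}→3  {6,9,10}→3  {8,9,10}→1
  4 left: {3,6,9,10}→6  {6,8,9,10}→4  {7,8,9,10}→1
  5 left: {3,6,8,9,10}→10  {5,7,8,9,10}→1  {6,7,8,9,10}→5
  6 left: {3,6,7,8,9,10}→15  {4,5,7,8,9,10}→1  {5,6,7,8,9,10}→6
  7 left: {2,4,5,7,8,9,10}→1  {3,5,6,7,8,9,10}→21  {4,5,6,7,8,9,10}→7
  8 left: {1,2,4,5,7,8,9,10}→1  {2,4,5,6,7,8,9,10}→8  {3,4,5,6,7,8,9,10}→28
  9 left: {0,1,2,4,5,7,8,9,10}→1  {1,2,4,5,6,7,8,9,10}→9  {2,3,4,5,6,7,8,9,10}→36
  placing 0:e first → 45 extensions
  placing 3:c first → 10 extensions
total linear extensions = 55

55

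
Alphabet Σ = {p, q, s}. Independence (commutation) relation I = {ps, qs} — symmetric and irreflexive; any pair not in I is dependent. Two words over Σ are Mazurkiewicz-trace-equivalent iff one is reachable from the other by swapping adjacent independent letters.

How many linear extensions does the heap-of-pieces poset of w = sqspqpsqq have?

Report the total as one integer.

84

#0=s has no predecessor
#1=q has no predecessor
#2=s depends on [0:s]
#3=p depends on [1:q]
#4=q depends on [3:p]
#5=p depends on [4:q]
#6=s depends on [2:s]
#7=q depends on [5:p]
#8=q depends on [7:q]
sources: [0:s, 1:q]
N(rest) = Σ N(rest − s) over sources s of rest; N(one piece) = 1:
  size 1 → [6]=1  [8]=1
  size 2 → [2,6]=1  [6,8]=2  [7,8]=1
  size 3 → [0,2,6]=1  [2,6,8]=3  [5,7,8]=1  [6,7,8]=3
  size 4 → [0,2,6,8]=4  [2,6,7,8]=6  [4,5,7,8]=1  [5,6,7,8]=4
  size 5 → [0,2,6,7,8]=10  [2,5,6,7,8]=10  [3,4,5,7,8]=1  [4,5,6,7,8]=5
  size 6 → [0,2,5,6,7,8]=20  [1,3,4,5,7,8]=1  [2,4,5,6,7,8]=15  [3,4,5,6,7,8]=6
  size 7 → [0,2,4,5,6,7,8]=35  [1,3,4,5,6,7,8]=7  [2,3,4,5,6,7,8]=21
  first=0(s) contributes 28
  first=1(q) contributes 56
|[w]| = 84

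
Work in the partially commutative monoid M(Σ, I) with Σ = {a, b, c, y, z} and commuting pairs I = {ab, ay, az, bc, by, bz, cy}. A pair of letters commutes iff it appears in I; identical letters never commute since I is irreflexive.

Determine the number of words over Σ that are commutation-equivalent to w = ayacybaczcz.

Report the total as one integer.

drop 0:a onto floor
drop 1:y onto floor
drop 2:a onto {0:a}
drop 3:c onto {2:a}
drop 4:y onto {1:y}
drop 5:b onto floor
drop 6:a onto {3:c}
drop 7:c onto {6:a}
drop 8:z onto {4:y, 7:c}
drop 9:c onto {8:z}
drop 10:z onto {9:c}
ground layer = {0:a, 1:y, 5:b}
drop-orders for the pieces not yet dropped (sum over which currently-grounded one goes next):
  1 to go: {5} 1  {10} 1
  2 to go: {5,10} 2  {9,10} 1
  3 to go: {5,9,10} 3  {8,9,10} 1
  4 to go: {4,8,9,10} 1  {5,8,9,10} 4  {7,8,9,10} 1
  5 to go: {1,4,8,9,10} 1  {4,5,8,9,10} 5  {4,7,8,9,10} 2  {5,7,8,9,10} 5  {6,7,8,9,10} 1
  6 to go: {1,4,5,8,9,10} 6  {1,4,7,8,9,10} 3  {3,6,7,8,9,10} 1  {4,5,7,8,9,10} 12  {4,6,7,8,9,10} 3  {5,6,7,8,9,10} 6
  7 to go: {1,4,5,7,8,9,10} 21  {1,4,6,7,8,9,10} 6  {2,3,6,7,8,9,10} 1  {3,4,6,7,8,9,10} 4  {3,5,6,7,8,9,10} 7  {4,5,6,7,8,9,10} 21
  8 to go: {0,2,3,6,7,8,9,10} 1  {1,3,4,6,7,8,9,10} 10  {1,4,5,6,7,8,9,10} 48  {2,3,4,6,7,8,9,10} 5  {2,3,5,6,7,8,9,10} 8  {3,4,5,6,7,8,9,10} 32
  9 to go: {0,2,3,4,6,7,8,9,10} 6  {0,2,3,5,6,7,8,9,10} 9  {1,2,3,4,6,7,8,9,10} 15  {1,3,4,5,6,7,8,9,10} 90  {2,3,4,5,6,7,8,9,10} 45
  if 0:a drops first: 150 orders
  if 1:y drops first: 60 orders
  if 5:b drops first: 21 orders
heap linearizations: 231

231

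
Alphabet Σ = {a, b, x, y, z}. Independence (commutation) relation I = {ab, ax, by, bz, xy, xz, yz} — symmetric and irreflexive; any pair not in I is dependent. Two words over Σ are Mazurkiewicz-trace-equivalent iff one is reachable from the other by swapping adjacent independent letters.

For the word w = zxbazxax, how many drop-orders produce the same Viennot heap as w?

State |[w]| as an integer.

drop 0:z onto floor
drop 1:x onto floor
drop 2:b onto {1:x}
drop 3:a onto {0:z}
drop 4:z onto {3:a}
drop 5:x onto {2:b}
drop 6:a onto {4:z}
drop 7:x onto {5:x}
ground layer = {0:z, 1:x}
drop-orders for the pieces not yet dropped (sum over which currently-grounded one goes next):
  1 to go: {6} 1  {7} 1
  2 to go: {4,6} 1  {5,7} 1  {6,7} 2
  3 to go: {2,5,7} 1  {3,4,6} 1  {4,6,7} 3  {5,6,7} 3
  4 to go: {0,3,4,6} 1  {1,2,5,7} 1  {2,5,6,7} 4  {3,4,6,7} 4  {4,5,6,7} 6
  5 to go: {0,3,4,6,7} 5  {1,2,5,6,7} 5  {2,4,5,6,7} 10  {3,4,5,6,7} 10
  6 to go: {0,3,4,5,6,7} 15  {1,2,4,5,6,7} 15  {2,3,4,5,6,7} 20
  if 0:z drops first: 35 orders
  if 1:x drops first: 35 orders
heap linearizations: 70

70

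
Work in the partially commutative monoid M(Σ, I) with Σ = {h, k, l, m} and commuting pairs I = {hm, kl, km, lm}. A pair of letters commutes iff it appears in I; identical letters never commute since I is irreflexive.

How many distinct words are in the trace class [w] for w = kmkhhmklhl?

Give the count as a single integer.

90

drop 0:k onto floor
drop 1:m onto floor
drop 2:k onto {0:k}
drop 3:h onto {2:k}
drop 4:h onto {3:h}
drop 5:m onto {1:m}
drop 6:k onto {4:h}
drop 7:l onto {4:h}
drop 8:h onto {6:k, 7:l}
drop 9:l onto {8:h}
ground layer = {0:k, 1:m}
drop-orders for the pieces not yet dropped (sum over which currently-grounded one goes next):
  1 to go: {5} 1  {9} 1
  2 to go: {1,5} 1  {5,9} 2  {8,9} 1
  3 to go: {1,5,9} 3  {5,8,9} 3  {6,8,9} 1  {7,8,9} 1
  4 to go: {1,5,8,9} 6  {5,6,8,9} 4  {5,7,8,9} 4  {6,7,8,9} 2
  5 to go: {1,5,6,8,9} 10  {1,5,7,8,9} 10  {4,6,7,8,9} 2  {5,6,7,8,9} 10
  6 to go: {1,5,6,7,8,9} 30  {3,4,6,7,8,9} 2  {4,5,6,7,8,9} 12
  7 to go: {1,4,5,6,7,8,9} 42  {2,3,4,6,7,8,9} 2  {3,4,5,6,7,8,9} 14
  8 to go: {0,2,3,4,6,7,8,9} 2  {1,3,4,5,6,7,8,9} 56  {2,3,4,5,6,7,8,9} 16
  if 0:k drops first: 72 orders
  if 1:m drops first: 18 orders
heap linearizations: 90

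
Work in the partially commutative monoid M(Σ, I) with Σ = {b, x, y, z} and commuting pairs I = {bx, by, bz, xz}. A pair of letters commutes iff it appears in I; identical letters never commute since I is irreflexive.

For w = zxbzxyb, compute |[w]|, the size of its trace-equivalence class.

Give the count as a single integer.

piece 0:z — minimal
piece 1:x — minimal
piece 2:b — minimal
piece 3:z rests on {0:z}
piece 4:x rests on {1:x}
piece 5:y rests on {3:z, 4:x}
piece 6:b rests on {2:b}
minimal pieces: {0:z, 1:x, 2:b}
ways to finish when only these pieces remain (= sum over removing one remaining piece with nothing left below it):
  1 left: {5}→1  {6}→1
  2 left: {2,6}→1  {3,5}→1  {4,5}→1  {5,6}→2
  3 left: {0,3,5}→1  {1,4,5}→1  {2,5,6}→3  {3,4,5}→2  {3,5,6}→3  {4,5,6}→3
  4 left: {0,3,4,5}→3  {0,3,5,6}→4  {1,3,4,5}→3  {1,4,5,6}→4  {2,3,5,6}→6  {2,4,5,6}→6  {3,4,5,6}→8
  5 left: {0,1,3,4,5}→6  {0,2,3,5,6}→10  {0,3,4,5,6}→15  {1,2,4,5,6}→10  {1,3,4,5,6}→15  {2,3,4,5,6}→20
  placing 0:z first → 45 extensions
  placing 1:x first → 45 extensions
  placing 2:b first → 36 extensions
total linear extensions = 126

126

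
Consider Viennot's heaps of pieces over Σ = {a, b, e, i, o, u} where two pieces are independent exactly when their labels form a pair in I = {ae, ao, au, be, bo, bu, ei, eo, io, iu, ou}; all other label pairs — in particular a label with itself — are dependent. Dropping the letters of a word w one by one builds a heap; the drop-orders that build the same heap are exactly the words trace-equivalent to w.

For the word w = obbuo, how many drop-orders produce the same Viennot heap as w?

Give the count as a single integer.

0(o) covers ∅
1(b) covers ∅
2(b) covers 1:b
3(u) covers ∅
4(o) covers 0:o
floor of heap: 0:o, 1:b, 3:u
completions by unplaced set U, small U first (add the entries for U minus each lowest piece of U):
  |U|=1: {2}:1  {3}:1  {4}:1
  |U|=2: {0,4}:1  {1,2}:1  {2,3}:2  {2,4}:2  {3,4}:2
  |U|=3: {0,2,4}:3  {0,3,4}:3  {1,2,3}:3  {1,2,4}:3  {2,3,4}:6
  start at 0(o): 12
  start at 1(b): 12
  start at 3(u): 6
sum over floor = 30

30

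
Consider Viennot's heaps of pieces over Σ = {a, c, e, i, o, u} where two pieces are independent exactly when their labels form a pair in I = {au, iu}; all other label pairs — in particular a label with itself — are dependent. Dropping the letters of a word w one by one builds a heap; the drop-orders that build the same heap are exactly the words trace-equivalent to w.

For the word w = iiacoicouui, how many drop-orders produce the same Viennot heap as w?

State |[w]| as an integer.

3

#0=i has no predecessor
#1=i depends on [0:i]
#2=a depends on [1:i]
#3=c depends on [2:a]
#4=o depends on [3:c]
#5=i depends on [4:o]
#6=c depends on [5:i]
#7=o depends on [6:c]
#8=u depends on [7:o]
#9=u depends on [8:u]
#10=i depends on [7:o]
sources: [0:i]
N(rest) = Σ N(rest − s) over sources s of rest; N(one piece) = 1:
  size 1 → [9]=1  [10]=1
  size 2 → [8,9]=1  [9,10]=2
  size 3 → [8,9,10]=3
  size 4 → [7,8,9,10]=3
  size 5 → [6,7,8,9,10]=3
  size 6 → [5,6,7,8,9,10]=3
  size 7 → [4,5,6,7,8,9,10]=3
  size 8 → [3,4,5,6,7,8,9,10]=3
  size 9 → [2,3,4,5,6,7,8,9,10]=3
  first=0(i) contributes 3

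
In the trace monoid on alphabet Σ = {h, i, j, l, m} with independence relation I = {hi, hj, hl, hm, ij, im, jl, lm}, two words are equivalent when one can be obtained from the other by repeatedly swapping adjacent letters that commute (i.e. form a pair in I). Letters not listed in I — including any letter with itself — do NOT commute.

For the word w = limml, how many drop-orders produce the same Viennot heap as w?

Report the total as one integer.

piece 0:l — minimal
piece 1:i rests on {0:l}
piece 2:m — minimal
piece 3:m rests on {2:m}
piece 4:l rests on {1:i}
minimal pieces: {0:l, 2:m}
ways to finish when only these pieces remain (= sum over removing one remaining piece with nothing left below it):
  1 left: {3}→1  {4}→1
  2 left: {1,4}→1  {2,3}→1  {3,4}→2
  3 left: {0,1,4}→1  {1,3,4}→3  {2,3,4}→3
  placing 0:l first → 6 extensions
  placing 2:m first → 4 extensions
total linear extensions = 10

10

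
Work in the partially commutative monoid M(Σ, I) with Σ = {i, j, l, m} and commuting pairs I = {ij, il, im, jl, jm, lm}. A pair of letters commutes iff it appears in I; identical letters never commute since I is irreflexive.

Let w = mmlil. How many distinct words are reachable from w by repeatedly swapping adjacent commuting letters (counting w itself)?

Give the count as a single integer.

piece 0:m — minimal
piece 1:m rests on {0:m}
piece 2:l — minimal
piece 3:i — minimal
piece 4:l rests on {2:l}
minimal pieces: {0:m, 2:l, 3:i}
ways to finish when only these pieces remain (= sum over removing one remaining piece with nothing left below it):
  1 left: {1}→1  {3}→1  {4}→1
  2 left: {0,1}→1  {1,3}→2  {1,4}→2  {2,4}→1  {3,4}→2
  3 left: {0,1,3}→3  {0,1,4}→3  {1,2,4}→3  {1,3,4}→6  {2,3,4}→3
  placing 0:m first → 12 extensions
  placing 2:l first → 12 extensions
  placing 3:i first → 6 extensions
total linear extensions = 30

30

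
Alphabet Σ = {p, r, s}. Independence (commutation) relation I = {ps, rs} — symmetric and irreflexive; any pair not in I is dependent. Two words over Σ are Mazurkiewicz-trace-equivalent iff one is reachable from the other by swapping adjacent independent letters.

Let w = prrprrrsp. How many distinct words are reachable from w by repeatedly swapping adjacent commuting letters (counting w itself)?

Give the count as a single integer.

#0=p has no predecessor
#1=r depends on [0:p]
#2=r depends on [1:r]
#3=p depends on [2:r]
#4=r depends on [3:p]
#5=r depends on [4:r]
#6=r depends on [5:r]
#7=s has no predecessor
#8=p depends on [6:r]
sources: [0:p, 7:s]
N(rest) = Σ N(rest − s) over sources s of rest; N(one piece) = 1:
  size 1 → [7]=1  [8]=1
  size 2 → [6,8]=1  [7,8]=2
  size 3 → [5,6,8]=1  [6,7,8]=3
  size 4 → [4,5,6,8]=1  [5,6,7,8]=4
  size 5 → [3,4,5,6,8]=1  [4,5,6,7,8]=5
  size 6 → [2,3,4,5,6,8]=1  [3,4,5,6,7,8]=6
  size 7 → [1,2,3,4,5,6,8]=1  [2,3,4,5,6,7,8]=7
  first=0(p) contributes 8
  first=7(s) contributes 1
|[w]| = 9

9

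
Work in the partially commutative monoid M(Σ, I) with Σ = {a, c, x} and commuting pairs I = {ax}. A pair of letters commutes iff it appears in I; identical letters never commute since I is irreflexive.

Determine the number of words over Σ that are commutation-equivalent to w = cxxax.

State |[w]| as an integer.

0(c) covers ∅
1(x) covers 0:c
2(x) covers 1:x
3(a) covers 0:c
4(x) covers 2:x
floor of heap: 0:c
completions by unplaced set U, small U first (add the entries for U minus each lowest piece of U):
  |U|=1: {3}:1  {4}:1
  |U|=2: {2,4}:1  {3,4}:2
  |U|=3: {1,2,4}:1  {2,3,4}:3
  start at 0(c): 4

4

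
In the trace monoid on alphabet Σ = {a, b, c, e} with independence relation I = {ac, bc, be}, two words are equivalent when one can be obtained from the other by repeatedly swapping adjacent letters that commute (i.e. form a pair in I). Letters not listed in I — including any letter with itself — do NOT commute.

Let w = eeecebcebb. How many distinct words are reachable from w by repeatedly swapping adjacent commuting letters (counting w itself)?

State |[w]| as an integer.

drop 0:e onto floor
drop 1:e onto {0:e}
drop 2:e onto {1:e}
drop 3:c onto {2:e}
drop 4:e onto {3:c}
drop 5:b onto floor
drop 6:c onto {4:e}
drop 7:e onto {6:c}
drop 8:b onto {5:b}
drop 9:b onto {8:b}
ground layer = {0:e, 5:b}
drop-orders for the pieces not yet dropped (sum over which currently-grounded one goes next):
  1 to go: {7} 1  {9} 1
  2 to go: {6,7} 1  {7,9} 2  {8,9} 1
  3 to go: {4,6,7} 1  {5,8,9} 1  {6,7,9} 3  {7,8,9} 3
  4 to go: {3,4,6,7} 1  {4,6,7,9} 4  {5,7,8,9} 4  {6,7,8,9} 6
  5 to go: {2,3,4,6,7} 1  {3,4,6,7,9} 5  {4,6,7,8,9} 10  {5,6,7,8,9} 10
  6 to go: {1,2,3,4,6,7} 1  {2,3,4,6,7,9} 6  {3,4,6,7,8,9} 15  {4,5,6,7,8,9} 20
  7 to go: {0,1,2,3,4,6,7} 1  {1,2,3,4,6,7,9} 7  {2,3,4,6,7,8,9} 21  {3,4,5,6,7,8,9} 35
  8 to go: {0,1,2,3,4,6,7,9} 8  {1,2,3,4,6,7,8,9} 28  {2,3,4,5,6,7,8,9} 56
  if 0:e drops first: 84 orders
  if 5:b drops first: 36 orders
heap linearizations: 120

120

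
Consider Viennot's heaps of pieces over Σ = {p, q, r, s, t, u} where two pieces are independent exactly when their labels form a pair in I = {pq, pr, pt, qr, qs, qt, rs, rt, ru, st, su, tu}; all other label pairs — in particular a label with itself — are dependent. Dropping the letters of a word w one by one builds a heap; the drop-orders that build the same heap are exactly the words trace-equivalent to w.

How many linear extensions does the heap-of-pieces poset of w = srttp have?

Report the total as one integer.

30

drop 0:s onto floor
drop 1:r onto floor
drop 2:t onto floor
drop 3:t onto {2:t}
drop 4:p onto {0:s}
ground layer = {0:s, 1:r, 2:t}
drop-orders for the pieces not yet dropped (sum over which currently-grounded one goes next):
  1 to go: {1} 1  {3} 1  {4} 1
  2 to go: {0,4} 1  {1,3} 2  {1,4} 2  {2,3} 1  {3,4} 2
  3 to go: {0,1,4} 3  {0,3,4} 3  {1,2,3} 3  {1,3,4} 6  {2,3,4} 3
  if 0:s drops first: 12 orders
  if 1:r drops first: 6 orders
  if 2:t drops first: 12 orders
heap linearizations: 30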